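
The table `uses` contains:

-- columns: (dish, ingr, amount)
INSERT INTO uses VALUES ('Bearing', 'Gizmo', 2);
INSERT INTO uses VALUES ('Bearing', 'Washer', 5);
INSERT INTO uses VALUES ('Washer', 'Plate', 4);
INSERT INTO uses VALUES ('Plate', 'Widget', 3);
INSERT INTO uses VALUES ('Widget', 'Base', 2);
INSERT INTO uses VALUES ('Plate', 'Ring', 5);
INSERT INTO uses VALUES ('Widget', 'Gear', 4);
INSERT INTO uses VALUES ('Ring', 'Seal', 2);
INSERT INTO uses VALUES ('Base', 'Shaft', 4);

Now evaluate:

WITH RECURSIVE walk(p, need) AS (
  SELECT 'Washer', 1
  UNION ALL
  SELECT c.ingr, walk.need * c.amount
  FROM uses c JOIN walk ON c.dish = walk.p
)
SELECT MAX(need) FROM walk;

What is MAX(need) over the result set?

Base: (Washer, need=1).
Iteration 1: components of {Washer} -> Plate = 1*4 = 4.
Iteration 2: components of {Plate} -> Ring = 4*5 = 20, Widget = 4*3 = 12.
Iteration 3: components of {Ring,Widget} -> Base = 12*2 = 24, Gear = 12*4 = 48, Seal = 20*2 = 40.
Iteration 4: components of {Base,Gear,Seal} -> Shaft = 24*4 = 96.
Iteration 5: no further components; recursion stops.
need values: 1, 4, 12, 20, 24, 48, 40, 96; the maximum is 96.

96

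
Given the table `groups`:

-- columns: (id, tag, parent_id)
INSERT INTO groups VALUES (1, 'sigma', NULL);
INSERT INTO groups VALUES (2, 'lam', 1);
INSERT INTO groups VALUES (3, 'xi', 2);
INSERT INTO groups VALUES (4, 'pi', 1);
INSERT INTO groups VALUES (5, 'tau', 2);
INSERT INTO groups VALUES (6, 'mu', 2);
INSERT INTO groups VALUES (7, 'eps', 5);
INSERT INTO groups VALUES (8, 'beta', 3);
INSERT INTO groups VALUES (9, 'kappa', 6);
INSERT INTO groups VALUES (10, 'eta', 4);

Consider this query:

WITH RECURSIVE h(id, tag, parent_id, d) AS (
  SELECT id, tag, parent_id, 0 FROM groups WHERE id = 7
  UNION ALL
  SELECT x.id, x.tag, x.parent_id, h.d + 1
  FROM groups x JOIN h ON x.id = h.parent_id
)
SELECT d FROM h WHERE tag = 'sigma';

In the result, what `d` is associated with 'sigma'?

3

Base: id=7 (eps), parent_id=5, d 0.
Iteration 1: join on id=5 -> tau (id 5, parent_id=2, d 1).
Iteration 2: join on id=2 -> lam (id 2, parent_id=1, d 2).
Iteration 3: join on id=1 -> sigma (id 1, parent_id=NULL, d 3).
Iteration 4: parent_id is NULL; no match; recursion stops.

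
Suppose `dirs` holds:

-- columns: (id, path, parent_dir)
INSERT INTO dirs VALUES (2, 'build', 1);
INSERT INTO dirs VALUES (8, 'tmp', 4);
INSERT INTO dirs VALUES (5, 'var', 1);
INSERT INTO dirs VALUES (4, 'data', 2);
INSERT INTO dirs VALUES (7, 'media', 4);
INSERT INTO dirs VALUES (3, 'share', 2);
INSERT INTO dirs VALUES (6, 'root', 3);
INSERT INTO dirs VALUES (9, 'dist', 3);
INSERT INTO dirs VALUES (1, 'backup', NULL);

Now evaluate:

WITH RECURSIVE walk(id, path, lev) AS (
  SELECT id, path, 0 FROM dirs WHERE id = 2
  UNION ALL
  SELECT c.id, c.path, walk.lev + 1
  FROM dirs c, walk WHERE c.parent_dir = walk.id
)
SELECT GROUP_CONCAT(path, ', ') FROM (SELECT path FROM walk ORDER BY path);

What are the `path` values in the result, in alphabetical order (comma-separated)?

Base: id=2 (build) at lev 0.
Iteration 1: rows with parent_dir in {2} -> share (id 3, lev 1), data (id 4, lev 1).
Iteration 2: rows with parent_dir in {3,4} -> root (id 6, lev 2), media (id 7, lev 2), tmp (id 8, lev 2), dist (id 9, lev 2).
Iteration 3: no rows with parent_dir in {6,7,8,9}; recursion stops.

build, data, dist, media, root, share, tmp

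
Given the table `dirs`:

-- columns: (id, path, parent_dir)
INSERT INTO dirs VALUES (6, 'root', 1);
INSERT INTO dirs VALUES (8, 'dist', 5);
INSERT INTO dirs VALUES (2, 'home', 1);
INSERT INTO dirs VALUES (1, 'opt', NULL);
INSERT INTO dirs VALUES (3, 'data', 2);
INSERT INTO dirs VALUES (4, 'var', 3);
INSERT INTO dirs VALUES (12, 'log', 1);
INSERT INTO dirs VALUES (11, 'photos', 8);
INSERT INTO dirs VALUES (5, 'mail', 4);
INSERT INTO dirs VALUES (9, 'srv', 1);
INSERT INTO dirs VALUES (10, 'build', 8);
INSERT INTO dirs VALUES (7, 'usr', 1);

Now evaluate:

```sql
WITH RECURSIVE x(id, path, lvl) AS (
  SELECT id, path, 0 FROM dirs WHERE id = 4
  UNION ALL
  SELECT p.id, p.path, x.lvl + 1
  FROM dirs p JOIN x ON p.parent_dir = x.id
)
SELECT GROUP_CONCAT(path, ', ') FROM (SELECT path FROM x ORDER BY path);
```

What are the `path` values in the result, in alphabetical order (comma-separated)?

Base: id=4 (var) at lvl 0.
Iteration 1: rows with parent_dir in {4} -> mail (id 5, lvl 1).
Iteration 2: rows with parent_dir in {5} -> dist (id 8, lvl 2).
Iteration 3: rows with parent_dir in {8} -> build (id 10, lvl 3), photos (id 11, lvl 3).
Iteration 4: no rows with parent_dir in {10,11}; recursion stops.

build, dist, mail, photos, var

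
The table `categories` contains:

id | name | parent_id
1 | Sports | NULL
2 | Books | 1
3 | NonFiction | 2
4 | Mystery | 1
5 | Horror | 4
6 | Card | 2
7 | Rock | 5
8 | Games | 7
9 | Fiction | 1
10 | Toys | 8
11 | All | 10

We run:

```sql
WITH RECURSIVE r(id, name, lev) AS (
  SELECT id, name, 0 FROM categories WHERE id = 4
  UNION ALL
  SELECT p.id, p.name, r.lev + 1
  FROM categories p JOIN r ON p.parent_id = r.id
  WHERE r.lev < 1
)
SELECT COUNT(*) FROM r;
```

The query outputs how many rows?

2

Base: id=4 (Mystery) at lev 0.
Iteration 1: rows with parent_id in {4} -> Horror (id 5, lev 1).
Iteration 2: lev < 1 fails for all current rows; recursion stops.
Total rows emitted: 2.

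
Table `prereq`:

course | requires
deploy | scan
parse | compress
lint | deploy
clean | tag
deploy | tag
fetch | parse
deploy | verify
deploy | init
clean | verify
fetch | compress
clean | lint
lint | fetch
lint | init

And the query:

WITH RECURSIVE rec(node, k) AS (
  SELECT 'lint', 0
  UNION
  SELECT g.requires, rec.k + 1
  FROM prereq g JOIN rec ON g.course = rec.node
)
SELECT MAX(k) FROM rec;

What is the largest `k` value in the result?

Base: (lint, k=0).
Iteration 1: edges from {lint} -> (deploy, k=1), (fetch, k=1), (init, k=1).
Iteration 2: edges from {deploy,fetch,init} -> (compress, k=2), (init, k=2), (parse, k=2), (scan, k=2), (tag, k=2), (verify, k=2).
Iteration 3: edges from {compress,init,parse,scan,tag,verify} -> (compress, k=3).
Iteration 4: no outgoing edges from {compress}; recursion stops.
k values: 0, 1, 1, 1, 2, 2, 2, 2, 2, 2, 3; the maximum is 3.

3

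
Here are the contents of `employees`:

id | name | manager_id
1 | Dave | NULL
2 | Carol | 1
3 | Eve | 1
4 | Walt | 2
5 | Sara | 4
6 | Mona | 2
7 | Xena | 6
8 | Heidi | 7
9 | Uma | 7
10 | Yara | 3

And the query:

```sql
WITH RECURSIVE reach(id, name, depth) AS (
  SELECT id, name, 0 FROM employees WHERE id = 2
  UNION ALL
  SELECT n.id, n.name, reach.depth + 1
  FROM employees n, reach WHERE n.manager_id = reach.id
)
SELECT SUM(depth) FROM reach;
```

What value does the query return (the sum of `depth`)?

12

Base: id=2 (Carol) at depth 0.
Iteration 1: rows with manager_id in {2} -> Walt (id 4, depth 1), Mona (id 6, depth 1).
Iteration 2: rows with manager_id in {4,6} -> Sara (id 5, depth 2), Xena (id 7, depth 2).
Iteration 3: rows with manager_id in {5,7} -> Heidi (id 8, depth 3), Uma (id 9, depth 3).
Iteration 4: no rows with manager_id in {8,9}; recursion stops.
SUM(depth) = 0 + 1 + 1 + 2 + 2 + 3 + 3 = 12.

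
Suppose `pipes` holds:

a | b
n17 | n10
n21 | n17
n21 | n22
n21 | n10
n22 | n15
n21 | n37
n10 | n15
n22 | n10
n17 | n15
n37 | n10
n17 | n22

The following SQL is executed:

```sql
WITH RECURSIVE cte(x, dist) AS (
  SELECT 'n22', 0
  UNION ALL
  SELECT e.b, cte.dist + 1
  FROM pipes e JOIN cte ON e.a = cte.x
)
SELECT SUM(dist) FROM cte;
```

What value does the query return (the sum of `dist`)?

4

Base: (n22, dist=0).
Iteration 1: edges from {n22} -> (n10, dist=1), (n15, dist=1).
Iteration 2: edges from {n10,n15} -> (n15, dist=2).
Iteration 3: no outgoing edges from {n15}; recursion stops.
SUM(dist) = 0 + 1 + 1 + 2 = 4.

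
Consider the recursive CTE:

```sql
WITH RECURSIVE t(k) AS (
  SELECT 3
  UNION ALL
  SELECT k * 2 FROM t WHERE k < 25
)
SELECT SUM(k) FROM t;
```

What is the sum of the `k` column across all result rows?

93

Base: k=3.
Iteration 1: 3 < 25 holds -> k = 3 * 2 = 6.
Iteration 2: 6 < 25 holds -> k = 6 * 2 = 12.
Iteration 3: 12 < 25 holds -> k = 12 * 2 = 24.
Iteration 4: 24 < 25 holds -> k = 24 * 2 = 48.
Iteration 5: 48 < 25 fails; recursion stops.
SUM(k) = 3 + 6 + 12 + 24 + 48 = 93.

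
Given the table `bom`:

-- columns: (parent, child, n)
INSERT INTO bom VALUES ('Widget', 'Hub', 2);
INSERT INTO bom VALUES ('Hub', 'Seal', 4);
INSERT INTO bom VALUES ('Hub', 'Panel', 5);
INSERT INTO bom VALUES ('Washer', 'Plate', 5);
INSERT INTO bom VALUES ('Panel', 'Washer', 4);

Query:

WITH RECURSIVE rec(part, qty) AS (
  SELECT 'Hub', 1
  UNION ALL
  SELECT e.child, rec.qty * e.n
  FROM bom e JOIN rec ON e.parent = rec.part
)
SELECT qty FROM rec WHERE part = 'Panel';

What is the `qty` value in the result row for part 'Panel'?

5

Base: (Hub, qty=1).
Iteration 1: components of {Hub} -> Panel = 1*5 = 5, Seal = 1*4 = 4.
Iteration 2: components of {Panel,Seal} -> Washer = 5*4 = 20.
Iteration 3: components of {Washer} -> Plate = 20*5 = 100.
Iteration 4: no further components; recursion stops.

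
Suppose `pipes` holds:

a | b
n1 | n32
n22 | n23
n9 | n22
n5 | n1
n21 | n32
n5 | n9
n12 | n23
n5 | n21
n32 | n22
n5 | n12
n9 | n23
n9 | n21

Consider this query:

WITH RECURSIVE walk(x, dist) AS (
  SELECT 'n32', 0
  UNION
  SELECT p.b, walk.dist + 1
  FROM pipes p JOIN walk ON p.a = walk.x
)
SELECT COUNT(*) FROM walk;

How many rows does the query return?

3

Base: (n32, dist=0).
Iteration 1: edges from {n32} -> (n22, dist=1).
Iteration 2: edges from {n22} -> (n23, dist=2).
Iteration 3: no outgoing edges from {n23}; recursion stops.
Total rows emitted: 3.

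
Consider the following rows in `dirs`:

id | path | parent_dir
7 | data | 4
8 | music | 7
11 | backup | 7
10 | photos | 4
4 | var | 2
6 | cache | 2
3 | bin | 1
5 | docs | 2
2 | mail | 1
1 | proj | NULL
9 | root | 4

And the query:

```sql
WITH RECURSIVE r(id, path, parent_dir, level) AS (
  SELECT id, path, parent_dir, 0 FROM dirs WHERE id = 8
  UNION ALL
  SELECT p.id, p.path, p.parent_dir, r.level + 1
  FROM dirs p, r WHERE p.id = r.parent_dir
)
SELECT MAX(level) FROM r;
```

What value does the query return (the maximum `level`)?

Base: id=8 (music), parent_dir=7, level 0.
Iteration 1: join on id=7 -> data (id 7, parent_dir=4, level 1).
Iteration 2: join on id=4 -> var (id 4, parent_dir=2, level 2).
Iteration 3: join on id=2 -> mail (id 2, parent_dir=1, level 3).
Iteration 4: join on id=1 -> proj (id 1, parent_dir=NULL, level 4).
Iteration 5: parent_dir is NULL; no match; recursion stops.
level values: 0, 1, 2, 3, 4; the maximum is 4.

4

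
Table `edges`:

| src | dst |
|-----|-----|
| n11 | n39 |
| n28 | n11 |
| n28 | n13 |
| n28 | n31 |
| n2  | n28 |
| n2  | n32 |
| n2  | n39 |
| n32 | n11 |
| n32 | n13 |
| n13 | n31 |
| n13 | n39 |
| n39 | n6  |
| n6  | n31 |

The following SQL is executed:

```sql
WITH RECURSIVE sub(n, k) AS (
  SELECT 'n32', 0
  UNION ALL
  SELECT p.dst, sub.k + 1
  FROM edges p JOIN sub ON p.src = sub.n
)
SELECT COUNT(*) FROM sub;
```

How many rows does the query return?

10

Base: (n32, k=0).
Iteration 1: edges from {n32} -> (n11, k=1), (n13, k=1).
Iteration 2: edges from {n11,n13} -> (n31, k=2), (n39, k=2) x2. [UNION ALL keeps all 3 new rows, including repeats]
Iteration 3: edges from {n31,n39} -> (n6, k=3) x2. [UNION ALL keeps all 2 new rows, including repeats]
Iteration 4: edges from {n6} -> (n31, k=4) x2. [UNION ALL keeps all 2 new rows, including repeats]
Iteration 5: no outgoing edges from {n31}; recursion stops.
Total rows emitted: 10.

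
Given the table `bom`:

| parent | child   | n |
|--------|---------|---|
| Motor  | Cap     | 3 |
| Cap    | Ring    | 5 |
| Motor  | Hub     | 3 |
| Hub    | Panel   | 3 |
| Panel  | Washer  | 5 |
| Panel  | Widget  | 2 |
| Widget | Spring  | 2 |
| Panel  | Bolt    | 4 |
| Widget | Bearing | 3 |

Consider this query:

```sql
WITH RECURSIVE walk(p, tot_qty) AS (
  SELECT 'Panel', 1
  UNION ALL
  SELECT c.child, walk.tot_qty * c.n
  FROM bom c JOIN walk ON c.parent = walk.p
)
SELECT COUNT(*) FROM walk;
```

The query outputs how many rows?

6

Base: (Panel, tot_qty=1).
Iteration 1: components of {Panel} -> Bolt = 1*4 = 4, Washer = 1*5 = 5, Widget = 1*2 = 2.
Iteration 2: components of {Bolt,Washer,Widget} -> Bearing = 2*3 = 6, Spring = 2*2 = 4.
Iteration 3: no further components; recursion stops.
Total rows emitted: 6.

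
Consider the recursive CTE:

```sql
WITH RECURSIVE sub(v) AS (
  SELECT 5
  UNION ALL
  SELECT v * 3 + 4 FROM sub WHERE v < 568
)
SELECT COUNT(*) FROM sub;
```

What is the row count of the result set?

6

Base: v=5.
Iteration 1: 5 < 568 holds -> v = 5 * 3 + 4 = 19.
Iteration 2: 19 < 568 holds -> v = 19 * 3 + 4 = 61.
Iteration 3: 61 < 568 holds -> v = 61 * 3 + 4 = 187.
Iteration 4: 187 < 568 holds -> v = 187 * 3 + 4 = 565.
Iteration 5: 565 < 568 holds -> v = 565 * 3 + 4 = 1699.
Iteration 6: 1699 < 568 fails; recursion stops.
Total rows emitted: 6.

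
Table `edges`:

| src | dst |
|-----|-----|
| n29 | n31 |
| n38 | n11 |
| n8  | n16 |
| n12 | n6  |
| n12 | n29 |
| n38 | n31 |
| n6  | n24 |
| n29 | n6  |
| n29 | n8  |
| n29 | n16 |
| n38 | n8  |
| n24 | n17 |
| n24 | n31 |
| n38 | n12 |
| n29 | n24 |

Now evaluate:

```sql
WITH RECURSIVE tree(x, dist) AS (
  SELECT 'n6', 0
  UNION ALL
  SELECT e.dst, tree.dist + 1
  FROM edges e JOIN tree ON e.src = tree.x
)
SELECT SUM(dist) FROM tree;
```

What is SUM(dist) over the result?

Base: (n6, dist=0).
Iteration 1: edges from {n6} -> (n24, dist=1).
Iteration 2: edges from {n24} -> (n17, dist=2), (n31, dist=2).
Iteration 3: no outgoing edges from {n17,n31}; recursion stops.
SUM(dist) = 0 + 1 + 2 + 2 = 5.

5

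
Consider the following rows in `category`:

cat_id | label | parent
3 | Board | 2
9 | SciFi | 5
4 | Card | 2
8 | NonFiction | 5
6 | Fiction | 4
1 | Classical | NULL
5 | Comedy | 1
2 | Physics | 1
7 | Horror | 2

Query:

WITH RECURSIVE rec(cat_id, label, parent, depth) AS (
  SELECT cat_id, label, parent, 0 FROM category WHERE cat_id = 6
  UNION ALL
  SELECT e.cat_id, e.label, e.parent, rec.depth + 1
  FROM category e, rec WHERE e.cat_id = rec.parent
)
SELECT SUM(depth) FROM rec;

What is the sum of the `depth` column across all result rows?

6

Base: cat_id=6 (Fiction), parent=4, depth 0.
Iteration 1: join on cat_id=4 -> Card (id 4, parent=2, depth 1).
Iteration 2: join on cat_id=2 -> Physics (id 2, parent=1, depth 2).
Iteration 3: join on cat_id=1 -> Classical (id 1, parent=NULL, depth 3).
Iteration 4: parent is NULL; no match; recursion stops.
SUM(depth) = 0 + 1 + 2 + 3 = 6.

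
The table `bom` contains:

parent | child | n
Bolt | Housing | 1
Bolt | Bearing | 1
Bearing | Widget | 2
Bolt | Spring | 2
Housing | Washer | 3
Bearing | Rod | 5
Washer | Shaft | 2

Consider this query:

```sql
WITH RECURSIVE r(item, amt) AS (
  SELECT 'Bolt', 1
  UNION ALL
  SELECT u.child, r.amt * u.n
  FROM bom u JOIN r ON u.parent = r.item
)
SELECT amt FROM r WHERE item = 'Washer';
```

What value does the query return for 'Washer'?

Base: (Bolt, amt=1).
Iteration 1: components of {Bolt} -> Bearing = 1*1 = 1, Housing = 1*1 = 1, Spring = 1*2 = 2.
Iteration 2: components of {Bearing,Housing,Spring} -> Rod = 1*5 = 5, Washer = 1*3 = 3, Widget = 1*2 = 2.
Iteration 3: components of {Rod,Washer,Widget} -> Shaft = 3*2 = 6.
Iteration 4: no further components; recursion stops.

3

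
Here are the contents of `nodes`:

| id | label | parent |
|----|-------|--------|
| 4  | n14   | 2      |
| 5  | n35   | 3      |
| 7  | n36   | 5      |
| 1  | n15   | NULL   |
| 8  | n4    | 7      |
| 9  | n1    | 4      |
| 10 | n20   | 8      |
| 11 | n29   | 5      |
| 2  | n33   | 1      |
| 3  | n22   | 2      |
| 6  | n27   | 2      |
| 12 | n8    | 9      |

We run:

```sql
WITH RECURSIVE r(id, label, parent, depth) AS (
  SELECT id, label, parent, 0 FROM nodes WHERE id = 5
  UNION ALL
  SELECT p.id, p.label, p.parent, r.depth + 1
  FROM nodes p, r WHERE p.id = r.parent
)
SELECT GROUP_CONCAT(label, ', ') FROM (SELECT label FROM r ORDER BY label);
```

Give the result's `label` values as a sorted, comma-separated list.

Base: id=5 (n35), parent=3, depth 0.
Iteration 1: join on id=3 -> n22 (id 3, parent=2, depth 1).
Iteration 2: join on id=2 -> n33 (id 2, parent=1, depth 2).
Iteration 3: join on id=1 -> n15 (id 1, parent=NULL, depth 3).
Iteration 4: parent is NULL; no match; recursion stops.

n15, n22, n33, n35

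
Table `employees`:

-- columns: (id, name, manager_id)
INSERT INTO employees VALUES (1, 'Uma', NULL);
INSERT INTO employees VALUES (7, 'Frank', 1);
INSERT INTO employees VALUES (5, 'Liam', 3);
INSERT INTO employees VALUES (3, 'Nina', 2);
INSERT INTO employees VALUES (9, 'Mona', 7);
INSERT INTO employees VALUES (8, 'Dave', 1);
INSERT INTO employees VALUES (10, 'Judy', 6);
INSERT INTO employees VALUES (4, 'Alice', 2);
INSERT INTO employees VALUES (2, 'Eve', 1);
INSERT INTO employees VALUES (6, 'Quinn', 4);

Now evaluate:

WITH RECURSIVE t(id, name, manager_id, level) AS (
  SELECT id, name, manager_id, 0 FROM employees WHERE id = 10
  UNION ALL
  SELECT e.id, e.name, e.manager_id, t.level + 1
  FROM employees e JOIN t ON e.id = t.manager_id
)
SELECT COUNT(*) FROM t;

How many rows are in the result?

5

Base: id=10 (Judy), manager_id=6, level 0.
Iteration 1: join on id=6 -> Quinn (id 6, manager_id=4, level 1).
Iteration 2: join on id=4 -> Alice (id 4, manager_id=2, level 2).
Iteration 3: join on id=2 -> Eve (id 2, manager_id=1, level 3).
Iteration 4: join on id=1 -> Uma (id 1, manager_id=NULL, level 4).
Iteration 5: manager_id is NULL; no match; recursion stops.
Total rows emitted: 5.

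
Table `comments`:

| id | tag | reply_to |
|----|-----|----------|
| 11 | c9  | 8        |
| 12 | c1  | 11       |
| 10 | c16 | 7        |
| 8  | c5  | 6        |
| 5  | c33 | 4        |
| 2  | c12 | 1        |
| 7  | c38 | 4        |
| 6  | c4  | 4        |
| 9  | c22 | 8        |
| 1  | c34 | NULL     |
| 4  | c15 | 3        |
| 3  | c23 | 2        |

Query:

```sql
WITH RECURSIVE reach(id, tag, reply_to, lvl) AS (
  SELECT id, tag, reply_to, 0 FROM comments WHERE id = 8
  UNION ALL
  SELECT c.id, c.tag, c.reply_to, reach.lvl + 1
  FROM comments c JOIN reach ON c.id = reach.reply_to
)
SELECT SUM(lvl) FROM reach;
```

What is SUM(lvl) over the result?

15

Base: id=8 (c5), reply_to=6, lvl 0.
Iteration 1: join on id=6 -> c4 (id 6, reply_to=4, lvl 1).
Iteration 2: join on id=4 -> c15 (id 4, reply_to=3, lvl 2).
Iteration 3: join on id=3 -> c23 (id 3, reply_to=2, lvl 3).
Iteration 4: join on id=2 -> c12 (id 2, reply_to=1, lvl 4).
Iteration 5: join on id=1 -> c34 (id 1, reply_to=NULL, lvl 5).
Iteration 6: reply_to is NULL; no match; recursion stops.
SUM(lvl) = 0 + 1 + 2 + 3 + 4 + 5 = 15.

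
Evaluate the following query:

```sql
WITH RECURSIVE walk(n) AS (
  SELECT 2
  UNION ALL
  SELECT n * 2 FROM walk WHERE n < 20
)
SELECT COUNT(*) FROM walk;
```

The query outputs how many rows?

Base: n=2.
Iteration 1: 2 < 20 holds -> n = 2 * 2 = 4.
Iteration 2: 4 < 20 holds -> n = 4 * 2 = 8.
Iteration 3: 8 < 20 holds -> n = 8 * 2 = 16.
Iteration 4: 16 < 20 holds -> n = 16 * 2 = 32.
Iteration 5: 32 < 20 fails; recursion stops.
Total rows emitted: 5.

5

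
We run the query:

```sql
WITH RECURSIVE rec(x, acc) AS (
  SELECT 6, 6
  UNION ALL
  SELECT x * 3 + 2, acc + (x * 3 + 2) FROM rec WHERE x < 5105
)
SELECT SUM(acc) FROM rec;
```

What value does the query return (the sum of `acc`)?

Base: x=6, acc=6.
Iteration 1: 6 < 5105 holds -> x = 6 * 3 + 2 = 20, acc = 6 + 20 = 26.
Iteration 2: 20 < 5105 holds -> x = 20 * 3 + 2 = 62, acc = 26 + 62 = 88.
Iteration 3: 62 < 5105 holds -> x = 62 * 3 + 2 = 188, acc = 88 + 188 = 276.
Iteration 4: 188 < 5105 holds -> x = 188 * 3 + 2 = 566, acc = 276 + 566 = 842.
Iteration 5: 566 < 5105 holds -> x = 566 * 3 + 2 = 1700, acc = 842 + 1700 = 2542.
Iteration 6: 1700 < 5105 holds -> x = 1700 * 3 + 2 = 5102, acc = 2542 + 5102 = 7644.
Iteration 7: 5102 < 5105 holds -> x = 5102 * 3 + 2 = 15308, acc = 7644 + 15308 = 22952.
Iteration 8: 15308 < 5105 fails; recursion stops.
SUM(acc) = 6 + 26 + 88 + 276 + 842 + 2542 + 7644 + 22952 = 34376.

34376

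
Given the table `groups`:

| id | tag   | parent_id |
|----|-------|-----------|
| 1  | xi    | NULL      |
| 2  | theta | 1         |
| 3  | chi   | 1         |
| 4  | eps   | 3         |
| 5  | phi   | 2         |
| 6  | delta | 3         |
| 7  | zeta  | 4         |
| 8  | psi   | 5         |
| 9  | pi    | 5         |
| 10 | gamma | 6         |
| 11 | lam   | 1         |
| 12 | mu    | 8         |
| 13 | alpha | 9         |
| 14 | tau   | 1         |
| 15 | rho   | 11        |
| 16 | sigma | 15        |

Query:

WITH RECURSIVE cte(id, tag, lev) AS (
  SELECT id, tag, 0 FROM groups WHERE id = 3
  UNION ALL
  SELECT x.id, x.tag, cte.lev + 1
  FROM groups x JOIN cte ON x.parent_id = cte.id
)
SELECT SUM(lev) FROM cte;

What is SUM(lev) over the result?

6

Base: id=3 (chi) at lev 0.
Iteration 1: rows with parent_id in {3} -> eps (id 4, lev 1), delta (id 6, lev 1).
Iteration 2: rows with parent_id in {4,6} -> zeta (id 7, lev 2), gamma (id 10, lev 2).
Iteration 3: no rows with parent_id in {7,10}; recursion stops.
SUM(lev) = 0 + 1 + 1 + 2 + 2 = 6.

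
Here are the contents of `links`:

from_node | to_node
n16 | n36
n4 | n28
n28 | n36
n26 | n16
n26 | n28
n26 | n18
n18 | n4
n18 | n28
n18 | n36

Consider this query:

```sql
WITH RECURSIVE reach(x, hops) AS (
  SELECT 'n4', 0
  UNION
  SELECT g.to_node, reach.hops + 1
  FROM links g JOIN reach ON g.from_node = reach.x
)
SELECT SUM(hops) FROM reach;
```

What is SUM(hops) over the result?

Base: (n4, hops=0).
Iteration 1: edges from {n4} -> (n28, hops=1).
Iteration 2: edges from {n28} -> (n36, hops=2).
Iteration 3: no outgoing edges from {n36}; recursion stops.
SUM(hops) = 0 + 1 + 2 = 3.

3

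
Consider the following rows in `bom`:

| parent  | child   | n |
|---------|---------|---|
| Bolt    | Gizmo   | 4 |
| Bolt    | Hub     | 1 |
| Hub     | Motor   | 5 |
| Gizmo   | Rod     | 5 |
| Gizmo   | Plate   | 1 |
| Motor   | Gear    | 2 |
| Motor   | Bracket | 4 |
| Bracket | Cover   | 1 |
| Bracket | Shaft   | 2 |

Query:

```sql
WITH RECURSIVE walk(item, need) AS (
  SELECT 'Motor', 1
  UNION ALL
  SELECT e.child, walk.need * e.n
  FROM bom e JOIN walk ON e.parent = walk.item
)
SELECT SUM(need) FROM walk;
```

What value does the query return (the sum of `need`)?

Base: (Motor, need=1).
Iteration 1: components of {Motor} -> Bracket = 1*4 = 4, Gear = 1*2 = 2.
Iteration 2: components of {Bracket,Gear} -> Cover = 4*1 = 4, Shaft = 4*2 = 8.
Iteration 3: no further components; recursion stops.
SUM(need) = 1 + 2 + 4 + 4 + 8 = 19.

19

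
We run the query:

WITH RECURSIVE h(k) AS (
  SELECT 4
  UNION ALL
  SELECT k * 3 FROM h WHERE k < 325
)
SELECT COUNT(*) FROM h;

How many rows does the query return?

Base: k=4.
Iteration 1: 4 < 325 holds -> k = 4 * 3 = 12.
Iteration 2: 12 < 325 holds -> k = 12 * 3 = 36.
Iteration 3: 36 < 325 holds -> k = 36 * 3 = 108.
Iteration 4: 108 < 325 holds -> k = 108 * 3 = 324.
Iteration 5: 324 < 325 holds -> k = 324 * 3 = 972.
Iteration 6: 972 < 325 fails; recursion stops.
Total rows emitted: 6.

6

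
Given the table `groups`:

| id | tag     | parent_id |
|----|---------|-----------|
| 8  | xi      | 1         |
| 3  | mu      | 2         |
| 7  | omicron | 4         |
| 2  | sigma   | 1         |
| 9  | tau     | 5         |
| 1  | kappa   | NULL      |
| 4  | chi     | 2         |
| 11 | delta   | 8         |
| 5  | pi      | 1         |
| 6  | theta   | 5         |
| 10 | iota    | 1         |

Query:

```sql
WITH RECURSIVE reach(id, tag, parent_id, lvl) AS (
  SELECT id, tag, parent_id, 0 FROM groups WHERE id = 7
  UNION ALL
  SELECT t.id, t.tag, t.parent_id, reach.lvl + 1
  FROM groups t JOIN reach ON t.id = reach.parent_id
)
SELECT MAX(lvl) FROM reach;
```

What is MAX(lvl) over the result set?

Base: id=7 (omicron), parent_id=4, lvl 0.
Iteration 1: join on id=4 -> chi (id 4, parent_id=2, lvl 1).
Iteration 2: join on id=2 -> sigma (id 2, parent_id=1, lvl 2).
Iteration 3: join on id=1 -> kappa (id 1, parent_id=NULL, lvl 3).
Iteration 4: parent_id is NULL; no match; recursion stops.
lvl values: 0, 1, 2, 3; the maximum is 3.

3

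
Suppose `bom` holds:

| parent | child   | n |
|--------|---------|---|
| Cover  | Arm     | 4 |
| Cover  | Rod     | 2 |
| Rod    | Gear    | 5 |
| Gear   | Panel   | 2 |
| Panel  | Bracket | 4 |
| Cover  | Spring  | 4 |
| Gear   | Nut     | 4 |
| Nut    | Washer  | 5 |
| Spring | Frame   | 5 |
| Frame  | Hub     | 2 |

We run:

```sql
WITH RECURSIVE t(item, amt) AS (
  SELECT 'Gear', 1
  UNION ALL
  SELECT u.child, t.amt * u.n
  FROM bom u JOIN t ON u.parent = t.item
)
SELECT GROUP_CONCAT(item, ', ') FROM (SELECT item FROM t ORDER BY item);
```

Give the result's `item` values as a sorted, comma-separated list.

Bracket, Gear, Nut, Panel, Washer

Base: (Gear, amt=1).
Iteration 1: components of {Gear} -> Nut = 1*4 = 4, Panel = 1*2 = 2.
Iteration 2: components of {Nut,Panel} -> Bracket = 2*4 = 8, Washer = 4*5 = 20.
Iteration 3: no further components; recursion stops.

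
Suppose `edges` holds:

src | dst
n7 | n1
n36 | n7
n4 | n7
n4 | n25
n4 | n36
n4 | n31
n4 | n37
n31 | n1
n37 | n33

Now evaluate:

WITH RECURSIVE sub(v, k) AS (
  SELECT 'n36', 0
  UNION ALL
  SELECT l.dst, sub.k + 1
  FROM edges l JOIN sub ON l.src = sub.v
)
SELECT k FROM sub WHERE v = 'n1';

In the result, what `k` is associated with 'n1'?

Base: (n36, k=0).
Iteration 1: edges from {n36} -> (n7, k=1).
Iteration 2: edges from {n7} -> (n1, k=2).
Iteration 3: no outgoing edges from {n1}; recursion stops.

2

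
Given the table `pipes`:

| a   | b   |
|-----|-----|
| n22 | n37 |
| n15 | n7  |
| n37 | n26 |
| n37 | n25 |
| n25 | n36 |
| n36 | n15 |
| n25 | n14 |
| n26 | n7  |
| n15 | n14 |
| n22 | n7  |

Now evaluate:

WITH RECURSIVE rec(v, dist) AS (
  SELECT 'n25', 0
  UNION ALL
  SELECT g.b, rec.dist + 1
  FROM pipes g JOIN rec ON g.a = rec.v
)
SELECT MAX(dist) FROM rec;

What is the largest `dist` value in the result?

3

Base: (n25, dist=0).
Iteration 1: edges from {n25} -> (n14, dist=1), (n36, dist=1).
Iteration 2: edges from {n14,n36} -> (n15, dist=2).
Iteration 3: edges from {n15} -> (n14, dist=3), (n7, dist=3).
Iteration 4: no outgoing edges from {n14,n7}; recursion stops.
dist values: 0, 1, 1, 2, 3, 3; the maximum is 3.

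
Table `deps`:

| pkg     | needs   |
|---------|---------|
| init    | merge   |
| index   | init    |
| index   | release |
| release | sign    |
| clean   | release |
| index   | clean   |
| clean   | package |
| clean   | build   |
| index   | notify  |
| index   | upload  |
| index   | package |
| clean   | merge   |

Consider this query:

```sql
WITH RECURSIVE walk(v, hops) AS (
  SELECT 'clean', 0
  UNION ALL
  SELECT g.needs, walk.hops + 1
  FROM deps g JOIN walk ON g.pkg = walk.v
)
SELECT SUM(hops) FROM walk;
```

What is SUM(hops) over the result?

6

Base: (clean, hops=0).
Iteration 1: edges from {clean} -> (build, hops=1), (merge, hops=1), (package, hops=1), (release, hops=1).
Iteration 2: edges from {build,merge,package,release} -> (sign, hops=2).
Iteration 3: no outgoing edges from {sign}; recursion stops.
SUM(hops) = 0 + 1 + 1 + 1 + 1 + 2 = 6.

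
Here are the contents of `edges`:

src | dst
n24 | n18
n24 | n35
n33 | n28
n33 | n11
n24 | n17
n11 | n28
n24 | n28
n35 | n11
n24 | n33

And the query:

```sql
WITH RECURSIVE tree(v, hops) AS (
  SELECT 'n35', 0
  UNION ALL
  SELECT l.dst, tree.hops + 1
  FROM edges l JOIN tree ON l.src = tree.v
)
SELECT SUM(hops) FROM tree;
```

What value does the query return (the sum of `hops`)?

3

Base: (n35, hops=0).
Iteration 1: edges from {n35} -> (n11, hops=1).
Iteration 2: edges from {n11} -> (n28, hops=2).
Iteration 3: no outgoing edges from {n28}; recursion stops.
SUM(hops) = 0 + 1 + 2 = 3.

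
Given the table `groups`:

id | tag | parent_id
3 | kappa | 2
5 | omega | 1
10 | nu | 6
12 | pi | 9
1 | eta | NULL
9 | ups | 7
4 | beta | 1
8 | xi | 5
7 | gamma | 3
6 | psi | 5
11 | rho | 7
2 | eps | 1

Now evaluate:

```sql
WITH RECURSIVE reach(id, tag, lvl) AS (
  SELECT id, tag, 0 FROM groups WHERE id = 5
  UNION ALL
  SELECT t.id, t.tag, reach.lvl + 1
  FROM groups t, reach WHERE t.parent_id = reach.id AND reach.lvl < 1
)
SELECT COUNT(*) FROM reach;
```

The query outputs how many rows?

3

Base: id=5 (omega) at lvl 0.
Iteration 1: rows with parent_id in {5} -> psi (id 6, lvl 1), xi (id 8, lvl 1).
Iteration 2: lvl < 1 fails for all current rows; recursion stops.
Total rows emitted: 3.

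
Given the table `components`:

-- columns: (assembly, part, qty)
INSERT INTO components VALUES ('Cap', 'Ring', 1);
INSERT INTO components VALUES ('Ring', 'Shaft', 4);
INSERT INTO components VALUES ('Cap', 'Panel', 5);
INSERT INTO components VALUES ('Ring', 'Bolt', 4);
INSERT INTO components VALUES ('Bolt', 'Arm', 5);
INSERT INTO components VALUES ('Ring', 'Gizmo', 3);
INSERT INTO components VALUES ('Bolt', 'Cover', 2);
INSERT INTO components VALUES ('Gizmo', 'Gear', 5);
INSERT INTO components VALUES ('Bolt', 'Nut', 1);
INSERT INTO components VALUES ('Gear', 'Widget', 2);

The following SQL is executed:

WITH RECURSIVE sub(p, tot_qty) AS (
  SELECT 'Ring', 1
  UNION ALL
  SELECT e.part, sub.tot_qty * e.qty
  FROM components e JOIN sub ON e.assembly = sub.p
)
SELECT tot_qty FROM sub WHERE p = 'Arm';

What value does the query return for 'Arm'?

20

Base: (Ring, tot_qty=1).
Iteration 1: components of {Ring} -> Bolt = 1*4 = 4, Gizmo = 1*3 = 3, Shaft = 1*4 = 4.
Iteration 2: components of {Bolt,Gizmo,Shaft} -> Arm = 4*5 = 20, Cover = 4*2 = 8, Gear = 3*5 = 15, Nut = 4*1 = 4.
Iteration 3: components of {Arm,Cover,Gear,Nut} -> Widget = 15*2 = 30.
Iteration 4: no further components; recursion stops.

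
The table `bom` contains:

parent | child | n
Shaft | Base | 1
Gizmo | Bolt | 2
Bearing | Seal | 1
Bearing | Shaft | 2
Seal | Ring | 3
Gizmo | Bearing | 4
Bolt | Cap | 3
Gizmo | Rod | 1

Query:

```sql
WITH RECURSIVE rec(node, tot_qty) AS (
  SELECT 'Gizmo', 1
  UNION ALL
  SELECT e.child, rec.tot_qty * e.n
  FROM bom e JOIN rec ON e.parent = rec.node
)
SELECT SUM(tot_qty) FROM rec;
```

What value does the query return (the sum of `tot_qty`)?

Base: (Gizmo, tot_qty=1).
Iteration 1: components of {Gizmo} -> Bearing = 1*4 = 4, Bolt = 1*2 = 2, Rod = 1*1 = 1.
Iteration 2: components of {Bearing,Bolt,Rod} -> Cap = 2*3 = 6, Seal = 4*1 = 4, Shaft = 4*2 = 8.
Iteration 3: components of {Cap,Seal,Shaft} -> Base = 8*1 = 8, Ring = 4*3 = 12.
Iteration 4: no further components; recursion stops.
SUM(tot_qty) = 1 + 2 + 1 + 4 + 6 + 8 + 4 + 8 + 12 = 46.

46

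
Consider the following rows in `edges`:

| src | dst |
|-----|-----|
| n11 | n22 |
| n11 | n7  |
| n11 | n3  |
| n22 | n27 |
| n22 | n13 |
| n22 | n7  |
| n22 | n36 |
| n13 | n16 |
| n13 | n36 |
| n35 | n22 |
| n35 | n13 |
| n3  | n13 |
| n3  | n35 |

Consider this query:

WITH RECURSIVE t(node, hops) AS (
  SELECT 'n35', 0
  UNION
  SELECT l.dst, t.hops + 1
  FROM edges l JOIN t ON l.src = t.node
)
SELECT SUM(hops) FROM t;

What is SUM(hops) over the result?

Base: (n35, hops=0).
Iteration 1: edges from {n35} -> (n13, hops=1), (n22, hops=1).
Iteration 2: edges from {n13,n22} -> (n13, hops=2), (n16, hops=2), (n27, hops=2), (n36, hops=2), (n7, hops=2). [UNION drops 1 duplicate row(s)]
Iteration 3: edges from {n13,n16,n27,n36,n7} -> (n16, hops=3), (n36, hops=3).
Iteration 4: no outgoing edges from {n16,n36}; recursion stops.
SUM(hops) = 0 + 1 + 1 + 2 + 2 + 2 + 2 + 2 + 3 + 3 = 18.

18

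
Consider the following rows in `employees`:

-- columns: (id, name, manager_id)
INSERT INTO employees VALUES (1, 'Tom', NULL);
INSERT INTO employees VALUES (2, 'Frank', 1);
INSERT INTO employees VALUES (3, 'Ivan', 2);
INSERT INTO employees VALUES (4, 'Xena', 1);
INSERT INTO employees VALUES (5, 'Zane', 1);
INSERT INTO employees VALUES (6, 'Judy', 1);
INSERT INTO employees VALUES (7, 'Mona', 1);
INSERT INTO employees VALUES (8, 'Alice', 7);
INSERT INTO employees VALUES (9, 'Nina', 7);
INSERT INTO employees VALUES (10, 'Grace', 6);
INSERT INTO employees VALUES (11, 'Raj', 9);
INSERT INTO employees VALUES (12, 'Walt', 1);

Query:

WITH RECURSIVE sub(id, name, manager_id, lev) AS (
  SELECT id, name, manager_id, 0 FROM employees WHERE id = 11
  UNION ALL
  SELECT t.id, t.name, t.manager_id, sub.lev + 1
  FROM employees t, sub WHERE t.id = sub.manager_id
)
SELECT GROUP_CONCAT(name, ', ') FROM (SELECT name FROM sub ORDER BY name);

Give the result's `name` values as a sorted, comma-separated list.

Mona, Nina, Raj, Tom

Base: id=11 (Raj), manager_id=9, lev 0.
Iteration 1: join on id=9 -> Nina (id 9, manager_id=7, lev 1).
Iteration 2: join on id=7 -> Mona (id 7, manager_id=1, lev 2).
Iteration 3: join on id=1 -> Tom (id 1, manager_id=NULL, lev 3).
Iteration 4: manager_id is NULL; no match; recursion stops.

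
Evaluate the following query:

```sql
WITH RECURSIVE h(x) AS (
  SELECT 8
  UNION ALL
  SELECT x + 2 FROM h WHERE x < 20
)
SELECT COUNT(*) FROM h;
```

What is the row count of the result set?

7

Base: x=8.
Iteration 1: 8 < 20 holds -> x = 8 + 2 = 10.
Iteration 2: 10 < 20 holds -> x = 10 + 2 = 12.
Iteration 3: 12 < 20 holds -> x = 12 + 2 = 14.
Iteration 4: 14 < 20 holds -> x = 14 + 2 = 16.
Iteration 5: 16 < 20 holds -> x = 16 + 2 = 18.
Iteration 6: 18 < 20 holds -> x = 18 + 2 = 20.
Iteration 7: 20 < 20 fails; recursion stops.
Total rows emitted: 7.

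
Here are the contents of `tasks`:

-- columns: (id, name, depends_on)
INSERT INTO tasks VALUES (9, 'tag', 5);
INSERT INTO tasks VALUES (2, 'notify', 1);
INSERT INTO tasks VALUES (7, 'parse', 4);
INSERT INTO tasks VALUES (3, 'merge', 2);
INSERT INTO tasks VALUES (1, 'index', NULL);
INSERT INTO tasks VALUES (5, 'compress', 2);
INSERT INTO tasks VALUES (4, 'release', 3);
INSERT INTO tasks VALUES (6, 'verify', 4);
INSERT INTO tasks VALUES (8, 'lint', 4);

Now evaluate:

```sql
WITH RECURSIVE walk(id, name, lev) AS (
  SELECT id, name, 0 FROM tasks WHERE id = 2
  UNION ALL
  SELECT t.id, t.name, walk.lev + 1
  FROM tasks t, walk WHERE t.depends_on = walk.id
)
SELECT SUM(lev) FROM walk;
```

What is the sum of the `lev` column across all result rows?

15

Base: id=2 (notify) at lev 0.
Iteration 1: rows with depends_on in {2} -> merge (id 3, lev 1), compress (id 5, lev 1).
Iteration 2: rows with depends_on in {3,5} -> release (id 4, lev 2), tag (id 9, lev 2).
Iteration 3: rows with depends_on in {4,9} -> verify (id 6, lev 3), parse (id 7, lev 3), lint (id 8, lev 3).
Iteration 4: no rows with depends_on in {6,7,8}; recursion stops.
SUM(lev) = 0 + 1 + 1 + 2 + 2 + 3 + 3 + 3 = 15.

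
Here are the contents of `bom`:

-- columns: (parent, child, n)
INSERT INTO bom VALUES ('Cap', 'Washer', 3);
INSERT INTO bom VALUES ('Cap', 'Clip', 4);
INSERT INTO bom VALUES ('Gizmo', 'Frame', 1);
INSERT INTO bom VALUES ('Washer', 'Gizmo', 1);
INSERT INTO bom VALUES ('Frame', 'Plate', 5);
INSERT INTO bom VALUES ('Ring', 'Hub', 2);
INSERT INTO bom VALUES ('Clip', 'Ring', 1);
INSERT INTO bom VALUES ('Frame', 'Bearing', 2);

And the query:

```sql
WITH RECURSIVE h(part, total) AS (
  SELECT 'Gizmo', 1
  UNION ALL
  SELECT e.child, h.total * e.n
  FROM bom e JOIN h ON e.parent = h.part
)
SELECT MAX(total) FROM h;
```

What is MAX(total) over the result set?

Base: (Gizmo, total=1).
Iteration 1: components of {Gizmo} -> Frame = 1*1 = 1.
Iteration 2: components of {Frame} -> Bearing = 1*2 = 2, Plate = 1*5 = 5.
Iteration 3: no further components; recursion stops.
total values: 1, 1, 2, 5; the maximum is 5.

5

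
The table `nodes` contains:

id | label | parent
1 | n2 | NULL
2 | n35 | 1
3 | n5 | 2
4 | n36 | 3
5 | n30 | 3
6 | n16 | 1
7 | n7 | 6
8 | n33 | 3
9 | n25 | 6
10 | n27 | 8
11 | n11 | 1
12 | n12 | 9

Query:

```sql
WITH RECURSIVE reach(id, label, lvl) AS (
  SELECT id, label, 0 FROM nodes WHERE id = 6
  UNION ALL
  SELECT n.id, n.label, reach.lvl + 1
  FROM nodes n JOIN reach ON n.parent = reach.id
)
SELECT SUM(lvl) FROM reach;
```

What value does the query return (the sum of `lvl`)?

Base: id=6 (n16) at lvl 0.
Iteration 1: rows with parent in {6} -> n7 (id 7, lvl 1), n25 (id 9, lvl 1).
Iteration 2: rows with parent in {7,9} -> n12 (id 12, lvl 2).
Iteration 3: no rows with parent in {12}; recursion stops.
SUM(lvl) = 0 + 1 + 1 + 2 = 4.

4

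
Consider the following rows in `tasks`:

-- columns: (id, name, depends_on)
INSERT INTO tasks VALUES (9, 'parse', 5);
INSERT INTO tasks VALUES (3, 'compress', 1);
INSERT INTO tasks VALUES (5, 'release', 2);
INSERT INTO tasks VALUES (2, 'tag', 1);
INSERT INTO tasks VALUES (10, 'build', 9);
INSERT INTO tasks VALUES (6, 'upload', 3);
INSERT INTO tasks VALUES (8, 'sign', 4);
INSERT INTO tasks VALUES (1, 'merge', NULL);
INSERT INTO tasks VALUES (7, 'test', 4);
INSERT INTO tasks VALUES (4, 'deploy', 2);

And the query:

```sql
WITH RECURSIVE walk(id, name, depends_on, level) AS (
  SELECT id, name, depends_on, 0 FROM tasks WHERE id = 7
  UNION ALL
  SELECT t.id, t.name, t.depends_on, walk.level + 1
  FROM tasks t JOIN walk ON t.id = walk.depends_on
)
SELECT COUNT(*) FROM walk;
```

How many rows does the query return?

Base: id=7 (test), depends_on=4, level 0.
Iteration 1: join on id=4 -> deploy (id 4, depends_on=2, level 1).
Iteration 2: join on id=2 -> tag (id 2, depends_on=1, level 2).
Iteration 3: join on id=1 -> merge (id 1, depends_on=NULL, level 3).
Iteration 4: depends_on is NULL; no match; recursion stops.
Total rows emitted: 4.

4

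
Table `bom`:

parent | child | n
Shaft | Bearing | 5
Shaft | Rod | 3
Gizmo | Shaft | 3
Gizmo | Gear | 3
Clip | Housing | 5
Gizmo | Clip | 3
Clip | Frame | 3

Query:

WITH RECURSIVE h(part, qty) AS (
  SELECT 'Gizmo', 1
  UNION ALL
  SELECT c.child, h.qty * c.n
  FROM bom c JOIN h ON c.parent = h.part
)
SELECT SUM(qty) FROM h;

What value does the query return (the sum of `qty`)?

Base: (Gizmo, qty=1).
Iteration 1: components of {Gizmo} -> Clip = 1*3 = 3, Gear = 1*3 = 3, Shaft = 1*3 = 3.
Iteration 2: components of {Clip,Gear,Shaft} -> Bearing = 3*5 = 15, Frame = 3*3 = 9, Housing = 3*5 = 15, Rod = 3*3 = 9.
Iteration 3: no further components; recursion stops.
SUM(qty) = 1 + 3 + 3 + 3 + 9 + 15 + 9 + 15 = 58.

58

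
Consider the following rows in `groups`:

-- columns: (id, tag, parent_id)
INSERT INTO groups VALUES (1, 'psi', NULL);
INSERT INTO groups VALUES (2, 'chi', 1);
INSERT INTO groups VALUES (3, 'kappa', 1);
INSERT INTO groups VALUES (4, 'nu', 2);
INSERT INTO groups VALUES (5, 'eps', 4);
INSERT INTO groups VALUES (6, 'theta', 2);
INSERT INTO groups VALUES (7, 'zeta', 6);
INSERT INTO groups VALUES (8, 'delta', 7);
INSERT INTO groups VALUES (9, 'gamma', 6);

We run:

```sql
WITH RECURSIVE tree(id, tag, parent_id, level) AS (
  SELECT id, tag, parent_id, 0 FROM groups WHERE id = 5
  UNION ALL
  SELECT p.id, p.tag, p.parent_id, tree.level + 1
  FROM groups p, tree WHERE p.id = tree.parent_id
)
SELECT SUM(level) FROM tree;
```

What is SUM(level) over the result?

6

Base: id=5 (eps), parent_id=4, level 0.
Iteration 1: join on id=4 -> nu (id 4, parent_id=2, level 1).
Iteration 2: join on id=2 -> chi (id 2, parent_id=1, level 2).
Iteration 3: join on id=1 -> psi (id 1, parent_id=NULL, level 3).
Iteration 4: parent_id is NULL; no match; recursion stops.
SUM(level) = 0 + 1 + 2 + 3 = 6.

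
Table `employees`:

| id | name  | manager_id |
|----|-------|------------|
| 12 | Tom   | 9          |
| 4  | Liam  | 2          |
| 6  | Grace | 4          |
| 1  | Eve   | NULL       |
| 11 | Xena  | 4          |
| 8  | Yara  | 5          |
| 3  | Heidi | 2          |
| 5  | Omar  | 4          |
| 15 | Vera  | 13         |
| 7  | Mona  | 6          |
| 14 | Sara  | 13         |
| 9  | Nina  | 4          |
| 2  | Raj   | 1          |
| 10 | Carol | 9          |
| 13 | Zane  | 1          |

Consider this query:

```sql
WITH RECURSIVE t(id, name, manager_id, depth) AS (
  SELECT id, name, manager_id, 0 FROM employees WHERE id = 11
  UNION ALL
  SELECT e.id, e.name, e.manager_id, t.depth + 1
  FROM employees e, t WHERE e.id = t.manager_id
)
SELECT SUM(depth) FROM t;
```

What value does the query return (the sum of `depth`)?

6

Base: id=11 (Xena), manager_id=4, depth 0.
Iteration 1: join on id=4 -> Liam (id 4, manager_id=2, depth 1).
Iteration 2: join on id=2 -> Raj (id 2, manager_id=1, depth 2).
Iteration 3: join on id=1 -> Eve (id 1, manager_id=NULL, depth 3).
Iteration 4: manager_id is NULL; no match; recursion stops.
SUM(depth) = 0 + 1 + 2 + 3 = 6.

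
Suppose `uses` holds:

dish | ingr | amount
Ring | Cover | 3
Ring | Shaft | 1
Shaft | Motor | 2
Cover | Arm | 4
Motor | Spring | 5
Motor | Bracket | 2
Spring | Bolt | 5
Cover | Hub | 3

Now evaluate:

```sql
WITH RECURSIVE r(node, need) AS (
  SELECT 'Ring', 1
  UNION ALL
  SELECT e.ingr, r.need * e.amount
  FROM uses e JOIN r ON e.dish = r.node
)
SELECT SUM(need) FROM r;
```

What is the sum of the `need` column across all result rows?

92

Base: (Ring, need=1).
Iteration 1: components of {Ring} -> Cover = 1*3 = 3, Shaft = 1*1 = 1.
Iteration 2: components of {Cover,Shaft} -> Arm = 3*4 = 12, Hub = 3*3 = 9, Motor = 1*2 = 2.
Iteration 3: components of {Arm,Hub,Motor} -> Bracket = 2*2 = 4, Spring = 2*5 = 10.
Iteration 4: components of {Bracket,Spring} -> Bolt = 10*5 = 50.
Iteration 5: no further components; recursion stops.
SUM(need) = 1 + 3 + 1 + 12 + 9 + 2 + 10 + 4 + 50 = 92.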